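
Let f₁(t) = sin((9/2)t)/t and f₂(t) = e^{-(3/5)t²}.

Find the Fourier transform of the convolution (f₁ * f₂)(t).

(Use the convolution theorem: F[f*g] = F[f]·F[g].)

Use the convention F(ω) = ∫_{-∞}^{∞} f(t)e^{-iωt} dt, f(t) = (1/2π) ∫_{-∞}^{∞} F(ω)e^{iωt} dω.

F[f₁*f₂](ω) = \begin{cases} \frac{\sqrt{15} \pi^{\frac{3}{2}} e^{- \frac{5 \omega^{2}}{12}}}{3} & \text{for}\: \omega > - \frac{9}{2} \wedge \omega < \frac{9}{2} \\0 & \text{otherwise} \end{cases}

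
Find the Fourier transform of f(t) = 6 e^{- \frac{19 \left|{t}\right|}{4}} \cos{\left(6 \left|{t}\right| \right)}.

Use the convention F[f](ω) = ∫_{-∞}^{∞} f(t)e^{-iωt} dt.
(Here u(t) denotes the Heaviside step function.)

F(ω) = \frac{912 \left(16 \omega^{2} + 937\right)}{256 \omega^{4} - 6880 \omega^{2} + 877969}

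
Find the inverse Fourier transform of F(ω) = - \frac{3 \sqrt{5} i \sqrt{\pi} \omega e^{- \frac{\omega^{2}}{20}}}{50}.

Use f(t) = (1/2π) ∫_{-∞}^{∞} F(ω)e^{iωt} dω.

f(t) = 3 t e^{- 5 t^{2}}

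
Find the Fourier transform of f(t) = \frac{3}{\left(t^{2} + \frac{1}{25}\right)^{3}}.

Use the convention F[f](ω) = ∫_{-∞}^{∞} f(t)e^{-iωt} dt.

F(ω) = \frac{375 \pi \left(\omega^{2} + 15 \left|{\omega}\right| + 75\right) e^{- \frac{\left|{\omega}\right|}{5}}}{8}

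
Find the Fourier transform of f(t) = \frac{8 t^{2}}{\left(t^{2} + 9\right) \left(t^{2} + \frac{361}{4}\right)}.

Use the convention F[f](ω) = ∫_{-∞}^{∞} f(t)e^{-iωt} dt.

F(ω) = - \frac{96 \pi e^{- 3 \left|{\omega}\right|}}{325} + \frac{304 \pi e^{- \frac{19 \left|{\omega}\right|}{2}}}{325}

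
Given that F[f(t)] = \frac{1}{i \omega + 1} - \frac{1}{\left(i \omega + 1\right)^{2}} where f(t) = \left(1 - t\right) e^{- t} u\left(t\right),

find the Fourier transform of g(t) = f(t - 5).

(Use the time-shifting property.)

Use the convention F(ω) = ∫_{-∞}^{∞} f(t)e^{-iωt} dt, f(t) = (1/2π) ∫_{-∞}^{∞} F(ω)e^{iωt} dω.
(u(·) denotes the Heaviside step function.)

F[g](ω) = \frac{i \omega e^{- 5 i \omega}}{- \omega^{2} + 2 i \omega + 1}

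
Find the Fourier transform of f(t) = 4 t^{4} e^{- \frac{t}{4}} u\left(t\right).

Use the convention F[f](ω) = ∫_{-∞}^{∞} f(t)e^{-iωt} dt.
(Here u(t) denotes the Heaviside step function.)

F(ω) = \frac{98304}{\left(4 i \omega + 1\right)^{5}}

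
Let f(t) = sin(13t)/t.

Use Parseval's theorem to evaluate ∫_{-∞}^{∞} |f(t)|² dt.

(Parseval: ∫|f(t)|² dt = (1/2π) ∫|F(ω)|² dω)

∫|f(t)|² dt = 13 \pi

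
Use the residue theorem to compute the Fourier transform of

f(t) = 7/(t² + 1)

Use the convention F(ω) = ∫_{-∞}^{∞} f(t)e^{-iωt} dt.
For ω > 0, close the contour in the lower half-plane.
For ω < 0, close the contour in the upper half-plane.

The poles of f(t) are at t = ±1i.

Let g(z) = f(z)e^{-iωz}; for large |z| the factor e^{-iωz} decays in the lower half-plane when ω > 0 and in the upper half-plane when ω < 0.

Case ω > 0 (lower half-plane, clockwise contour ⇒ F(ω) = -2πi·ΣRes):
  Res_{z = - i} g(z) = \frac{7 i e^{- \omega}}{2}
  F(ω) = -2πi·ΣRes = 7 \pi e^{- \omega}

Case ω < 0 (upper half-plane, counterclockwise contour ⇒ F(ω) = +2πi·ΣRes):
  Res_{z = i} g(z) = - \frac{7 i e^{\omega}}{2}
  F(ω) = 2πi·ΣRes = 7 \pi e^{\omega}

Both cases combine into a single formula in |ω|:

F(ω) = 7 \pi e^{- \left|{\omega}\right|}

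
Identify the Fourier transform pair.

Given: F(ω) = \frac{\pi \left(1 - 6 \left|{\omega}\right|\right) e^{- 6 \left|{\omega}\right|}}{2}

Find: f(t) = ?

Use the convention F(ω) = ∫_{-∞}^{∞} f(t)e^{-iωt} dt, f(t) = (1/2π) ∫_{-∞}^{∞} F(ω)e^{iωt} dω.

f(t) = \frac{6 t^{2}}{\left(t^{2} + 36\right)^{2}}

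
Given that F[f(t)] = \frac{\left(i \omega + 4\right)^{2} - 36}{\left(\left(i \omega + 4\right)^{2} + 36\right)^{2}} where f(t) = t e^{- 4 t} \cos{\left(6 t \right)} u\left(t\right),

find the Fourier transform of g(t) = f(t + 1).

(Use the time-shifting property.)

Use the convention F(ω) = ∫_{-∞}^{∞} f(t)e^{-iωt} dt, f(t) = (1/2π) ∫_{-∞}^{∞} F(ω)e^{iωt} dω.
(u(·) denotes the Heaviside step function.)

F[g](ω) = \frac{\left(\left(i \omega + 4\right)^{2} - 36\right) e^{i \omega}}{\left(\left(i \omega + 4\right)^{2} + 36\right)^{2}}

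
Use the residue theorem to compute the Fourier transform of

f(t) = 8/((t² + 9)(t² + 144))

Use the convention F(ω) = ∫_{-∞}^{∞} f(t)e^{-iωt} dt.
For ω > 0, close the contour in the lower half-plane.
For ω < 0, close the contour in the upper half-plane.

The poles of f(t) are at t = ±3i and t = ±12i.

Let g(z) = f(z)e^{-iωz}; for large |z| the factor e^{-iωz} decays in the lower half-plane when ω > 0 and in the upper half-plane when ω < 0.

Case ω > 0 (lower half-plane, clockwise contour ⇒ F(ω) = -2πi·ΣRes):
  Res_{z = - 3 i} g(z) = \frac{4 i e^{- 3 \omega}}{405}
  Res_{z = - 12 i} g(z) = - \frac{i e^{- 12 \omega}}{405}
  F(ω) = -2πi·ΣRes = \frac{2 \pi \left(4 e^{9 \omega} - 1\right) e^{- 12 \omega}}{405}

Case ω < 0 (upper half-plane, counterclockwise contour ⇒ F(ω) = +2πi·ΣRes):
  Res_{z = 3 i} g(z) = - \frac{4 i e^{3 \omega}}{405}
  Res_{z = 12 i} g(z) = \frac{i e^{12 \omega}}{405}
  F(ω) = 2πi·ΣRes = \frac{2 \pi \left(4 - e^{9 \omega}\right) e^{3 \omega}}{405}

Both cases combine into a single formula in |ω|:

F(ω) = \frac{2 \pi \left(4 e^{9 \left|{\omega}\right|} - 1\right) e^{- 12 \left|{\omega}\right|}}{405}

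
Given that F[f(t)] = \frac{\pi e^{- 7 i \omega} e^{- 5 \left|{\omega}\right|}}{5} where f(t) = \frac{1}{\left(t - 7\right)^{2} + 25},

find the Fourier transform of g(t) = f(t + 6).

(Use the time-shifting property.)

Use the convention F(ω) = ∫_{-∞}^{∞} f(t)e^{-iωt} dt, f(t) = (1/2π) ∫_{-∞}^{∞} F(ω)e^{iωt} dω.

F[g](ω) = \frac{\pi e^{- i \omega - 5 \left|{\omega}\right|}}{5}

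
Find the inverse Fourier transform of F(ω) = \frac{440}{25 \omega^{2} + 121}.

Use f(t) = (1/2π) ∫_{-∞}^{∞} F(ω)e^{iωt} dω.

f(t) = 4 e^{- \frac{11 \left|{t}\right|}{5}}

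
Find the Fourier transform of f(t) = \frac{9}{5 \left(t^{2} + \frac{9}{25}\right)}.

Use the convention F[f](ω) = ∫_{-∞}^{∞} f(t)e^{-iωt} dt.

F(ω) = 3 \pi e^{- \frac{3 \left|{\omega}\right|}{5}}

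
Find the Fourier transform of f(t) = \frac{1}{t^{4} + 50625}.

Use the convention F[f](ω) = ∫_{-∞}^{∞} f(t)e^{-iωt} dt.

F(ω) = \frac{\pi e^{- \frac{15 \sqrt{2} \left|{\omega}\right|}{2}} \sin{\left(\frac{15 \sqrt{2} \left|{\omega}\right|}{2} + \frac{\pi}{4} \right)}}{3375}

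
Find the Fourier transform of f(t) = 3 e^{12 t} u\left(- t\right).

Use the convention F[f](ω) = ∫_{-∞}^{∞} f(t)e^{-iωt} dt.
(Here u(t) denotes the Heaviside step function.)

F(ω) = - \frac{3}{i \omega - 12}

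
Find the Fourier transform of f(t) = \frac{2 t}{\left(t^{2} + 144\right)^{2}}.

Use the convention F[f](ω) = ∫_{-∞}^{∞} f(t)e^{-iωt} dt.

F(ω) = - \frac{i \pi \omega e^{- 12 \left|{\omega}\right|}}{12}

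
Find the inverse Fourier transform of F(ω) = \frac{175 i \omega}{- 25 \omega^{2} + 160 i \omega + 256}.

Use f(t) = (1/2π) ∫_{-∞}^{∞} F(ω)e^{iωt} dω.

f(t) = 7 \left(1 - \frac{16 t}{5}\right) e^{- \frac{16 t}{5}} u\left(t\right)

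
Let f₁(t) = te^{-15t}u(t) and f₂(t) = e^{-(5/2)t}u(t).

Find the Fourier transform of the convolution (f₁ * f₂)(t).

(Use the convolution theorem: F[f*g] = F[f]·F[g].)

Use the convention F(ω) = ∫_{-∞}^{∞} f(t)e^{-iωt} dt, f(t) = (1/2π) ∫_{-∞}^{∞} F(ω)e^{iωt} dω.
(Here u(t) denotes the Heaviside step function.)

F[f₁*f₂](ω) = \frac{2}{\left(i \omega + 15\right)^{2} \left(2 i \omega + 5\right)}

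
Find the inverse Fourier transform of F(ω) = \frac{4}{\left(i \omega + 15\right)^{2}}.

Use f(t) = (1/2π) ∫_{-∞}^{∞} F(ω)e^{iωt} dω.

f(t) = 4 t e^{- 15 t} u\left(t\right)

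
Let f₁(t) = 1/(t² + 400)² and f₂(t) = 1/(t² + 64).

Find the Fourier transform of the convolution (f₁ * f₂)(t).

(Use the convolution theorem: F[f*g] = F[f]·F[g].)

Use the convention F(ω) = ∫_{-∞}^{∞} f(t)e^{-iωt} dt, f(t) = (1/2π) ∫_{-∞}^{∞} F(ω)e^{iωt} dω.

F[f₁*f₂](ω) = \frac{\pi^{2} \left(20 \left|{\omega}\right| + 1\right) e^{- 28 \left|{\omega}\right|}}{128000}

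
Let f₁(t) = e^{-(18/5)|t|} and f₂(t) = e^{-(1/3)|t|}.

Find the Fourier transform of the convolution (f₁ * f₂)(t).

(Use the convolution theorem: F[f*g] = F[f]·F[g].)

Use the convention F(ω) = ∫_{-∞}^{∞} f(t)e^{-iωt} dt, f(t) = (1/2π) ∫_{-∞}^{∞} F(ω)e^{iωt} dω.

F[f₁*f₂](ω) = \frac{1080}{225 \omega^{4} + 2941 \omega^{2} + 324}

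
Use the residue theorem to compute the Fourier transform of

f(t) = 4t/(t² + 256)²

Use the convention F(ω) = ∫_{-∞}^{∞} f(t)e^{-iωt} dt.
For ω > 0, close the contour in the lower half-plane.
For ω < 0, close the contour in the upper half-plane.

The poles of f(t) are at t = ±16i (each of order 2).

Let g(z) = f(z)e^{-iωz}; for large |z| the factor e^{-iωz} decays in the lower half-plane when ω > 0 and in the upper half-plane when ω < 0.

Case ω > 0 (lower half-plane, clockwise contour ⇒ F(ω) = -2πi·ΣRes):
  Res_{z = - 16 i} g(z) = \frac{\omega e^{- 16 \omega}}{16} (pole of order 2)
  F(ω) = -2πi·ΣRes = - \frac{i \pi \omega e^{- 16 \omega}}{8}

Case ω < 0 (upper half-plane, counterclockwise contour ⇒ F(ω) = +2πi·ΣRes):
  Res_{z = 16 i} g(z) = - \frac{\omega e^{16 \omega}}{16} (pole of order 2)
  F(ω) = 2πi·ΣRes = - \frac{i \pi \omega e^{16 \omega}}{8}

Both cases combine into a single formula in |ω|:

F(ω) = - \frac{i \pi \omega e^{- 16 \left|{\omega}\right|}}{8}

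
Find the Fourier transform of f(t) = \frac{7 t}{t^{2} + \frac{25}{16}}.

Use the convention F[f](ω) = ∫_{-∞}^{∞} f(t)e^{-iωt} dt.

F(ω) = - 7 i \pi e^{- \frac{5 \left|{\omega}\right|}{4}} \operatorname{sign}{\left(\omega \right)}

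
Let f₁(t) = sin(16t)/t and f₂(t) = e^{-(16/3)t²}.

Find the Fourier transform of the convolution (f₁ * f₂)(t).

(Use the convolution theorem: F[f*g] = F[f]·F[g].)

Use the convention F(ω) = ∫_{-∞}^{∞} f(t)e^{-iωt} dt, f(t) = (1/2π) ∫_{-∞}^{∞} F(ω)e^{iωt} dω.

F[f₁*f₂](ω) = \begin{cases} \frac{\sqrt{3} \pi^{\frac{3}{2}} e^{- \frac{3 \omega^{2}}{64}}}{4} & \text{for}\: \omega > -16 \wedge \omega < 16 \\0 & \text{otherwise} \end{cases}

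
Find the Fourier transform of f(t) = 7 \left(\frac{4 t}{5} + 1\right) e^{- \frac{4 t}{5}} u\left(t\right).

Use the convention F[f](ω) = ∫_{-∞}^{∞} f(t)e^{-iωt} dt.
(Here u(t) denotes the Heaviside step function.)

F(ω) = \frac{35 \left(- 5 i \omega - 8\right)}{25 \omega^{2} - 40 i \omega - 16}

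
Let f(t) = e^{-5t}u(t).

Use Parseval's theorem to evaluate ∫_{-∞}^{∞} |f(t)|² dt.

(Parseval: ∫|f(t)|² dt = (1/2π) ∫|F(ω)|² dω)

∫|f(t)|² dt = \frac{1}{10}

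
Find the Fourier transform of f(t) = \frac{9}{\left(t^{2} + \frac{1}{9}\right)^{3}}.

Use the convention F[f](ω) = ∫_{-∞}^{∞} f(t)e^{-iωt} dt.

F(ω) = \frac{243 \pi \left(\omega^{2} + 9 \left|{\omega}\right| + 27\right) e^{- \frac{\left|{\omega}\right|}{3}}}{8}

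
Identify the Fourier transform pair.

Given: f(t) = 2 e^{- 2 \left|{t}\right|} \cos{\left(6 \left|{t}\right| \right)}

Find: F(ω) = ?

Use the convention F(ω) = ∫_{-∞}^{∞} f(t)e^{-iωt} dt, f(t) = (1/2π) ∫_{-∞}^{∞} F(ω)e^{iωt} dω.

F(ω) = \frac{8 \left(\omega^{2} + 40\right)}{\omega^{4} - 64 \omega^{2} + 1600}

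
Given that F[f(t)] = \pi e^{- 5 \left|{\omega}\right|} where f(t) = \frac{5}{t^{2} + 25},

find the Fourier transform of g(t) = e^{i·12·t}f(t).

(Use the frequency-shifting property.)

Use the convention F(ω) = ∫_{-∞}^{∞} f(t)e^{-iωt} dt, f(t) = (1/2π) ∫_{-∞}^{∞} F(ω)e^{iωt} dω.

F[g](ω) = \pi e^{- 5 \left|{\omega - 12}\right|}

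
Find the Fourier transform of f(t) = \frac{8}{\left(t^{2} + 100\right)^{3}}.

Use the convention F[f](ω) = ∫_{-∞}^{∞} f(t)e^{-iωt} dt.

F(ω) = \frac{\pi \left(100 \omega^{2} + 30 \left|{\omega}\right| + 3\right) e^{- 10 \left|{\omega}\right|}}{100000}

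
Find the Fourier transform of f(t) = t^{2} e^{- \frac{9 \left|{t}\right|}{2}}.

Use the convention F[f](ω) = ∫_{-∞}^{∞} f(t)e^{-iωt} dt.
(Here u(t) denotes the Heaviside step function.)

F(ω) = \frac{864 \left(27 - 4 \omega^{2}\right)}{\left(4 \omega^{2} + 81\right)^{3}}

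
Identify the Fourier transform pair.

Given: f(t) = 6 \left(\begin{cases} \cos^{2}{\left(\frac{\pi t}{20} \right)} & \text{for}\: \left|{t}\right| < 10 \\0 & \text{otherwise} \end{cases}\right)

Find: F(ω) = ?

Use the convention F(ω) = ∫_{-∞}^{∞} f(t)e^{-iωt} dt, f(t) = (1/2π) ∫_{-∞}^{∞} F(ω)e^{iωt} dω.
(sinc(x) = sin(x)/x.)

F(ω) = - \frac{60 \pi^{2} \operatorname{sinc}{\left(10 \omega \right)}}{100 \omega^{2} - \pi^{2}}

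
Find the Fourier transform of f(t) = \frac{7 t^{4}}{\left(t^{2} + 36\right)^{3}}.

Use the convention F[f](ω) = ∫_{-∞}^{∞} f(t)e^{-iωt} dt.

F(ω) = \frac{7 \pi \left(12 \omega^{2} - 10 \left|{\omega}\right| + 1\right) e^{- 6 \left|{\omega}\right|}}{16}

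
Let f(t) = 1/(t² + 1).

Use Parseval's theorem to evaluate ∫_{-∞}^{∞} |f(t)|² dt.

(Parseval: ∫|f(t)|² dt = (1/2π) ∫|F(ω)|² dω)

∫|f(t)|² dt = \frac{\pi}{2}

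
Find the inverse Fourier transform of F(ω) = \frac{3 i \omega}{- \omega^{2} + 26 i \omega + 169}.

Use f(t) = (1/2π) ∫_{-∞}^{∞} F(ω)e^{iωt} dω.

f(t) = 3 \left(1 - 13 t\right) e^{- 13 t} u\left(t\right)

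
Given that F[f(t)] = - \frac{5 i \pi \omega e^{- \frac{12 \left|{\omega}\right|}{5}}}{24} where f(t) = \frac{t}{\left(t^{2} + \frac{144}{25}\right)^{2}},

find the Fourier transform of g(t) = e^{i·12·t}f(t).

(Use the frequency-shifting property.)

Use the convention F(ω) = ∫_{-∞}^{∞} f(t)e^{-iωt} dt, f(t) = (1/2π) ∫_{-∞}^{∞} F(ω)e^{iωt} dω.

F[g](ω) = \frac{5 i \pi \left(12 - \omega\right) e^{- \frac{12 \left|{\omega - 12}\right|}{5}}}{24}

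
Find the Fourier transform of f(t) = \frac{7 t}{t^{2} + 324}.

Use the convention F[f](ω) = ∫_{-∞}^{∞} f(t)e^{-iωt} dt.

F(ω) = - 7 i \pi e^{- 18 \left|{\omega}\right|} \operatorname{sign}{\left(\omega \right)}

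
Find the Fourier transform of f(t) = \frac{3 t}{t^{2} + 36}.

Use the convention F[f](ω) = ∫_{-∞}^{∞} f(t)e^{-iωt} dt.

F(ω) = - 3 i \pi e^{- 6 \left|{\omega}\right|} \operatorname{sign}{\left(\omega \right)}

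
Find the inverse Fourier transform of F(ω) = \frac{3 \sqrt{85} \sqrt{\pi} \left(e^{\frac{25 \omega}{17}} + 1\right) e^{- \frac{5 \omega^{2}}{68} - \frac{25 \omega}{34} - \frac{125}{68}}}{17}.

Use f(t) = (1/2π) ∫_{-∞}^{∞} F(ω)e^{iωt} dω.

f(t) = 6 e^{- \frac{17 t^{2}}{5}} \cos{\left(5 t \right)}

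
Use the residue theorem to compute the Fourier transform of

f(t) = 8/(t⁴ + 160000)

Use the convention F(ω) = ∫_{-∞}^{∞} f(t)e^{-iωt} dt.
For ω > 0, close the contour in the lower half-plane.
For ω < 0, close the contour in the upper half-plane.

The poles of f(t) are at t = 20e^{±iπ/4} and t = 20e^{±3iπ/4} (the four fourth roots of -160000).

Let g(z) = f(z)e^{-iωz}; for large |z| the factor e^{-iωz} decays in the lower half-plane when ω > 0 and in the upper half-plane when ω < 0.

Case ω > 0 (lower half-plane, clockwise contour ⇒ F(ω) = -2πi·ΣRes):
  Res_{z = - 10 \sqrt{2} - 10 \sqrt{2} i} g(z) = \frac{\sqrt{2} i \left(1 - i\right) e^{10 \sqrt{2} \omega \left(-1 + i\right)}}{8000}
  Res_{z = 10 \sqrt{2} - 10 \sqrt{2} i} g(z) = \frac{\sqrt{2} i \left(1 + i\right) e^{- 10 \sqrt{2} \omega \left(1 + i\right)}}{8000}
  F(ω) = -2πi·ΣRes = \frac{\sqrt{2} \pi \left(1 - i\right) \left(e^{20 \sqrt{2} i \omega} + i\right) e^{- 10 \sqrt{2} \omega \left(1 + i\right)}}{4000} = \frac{\pi e^{- 10 \sqrt{2} \omega} \sin{\left(10 \sqrt{2} \omega + \frac{\pi}{4} \right)}}{1000}

Case ω < 0 (upper half-plane, counterclockwise contour ⇒ F(ω) = +2πi·ΣRes):
  Res_{z = 10 \sqrt{2} + 10 \sqrt{2} i} g(z) = \frac{\sqrt{2} i \left(-1 + i\right) e^{10 \sqrt{2} \omega \left(1 - i\right)}}{8000}
  Res_{z = - 10 \sqrt{2} + 10 \sqrt{2} i} g(z) = \frac{\sqrt{2} \left(1 - i\right) e^{10 \sqrt{2} \omega \left(1 + i\right)}}{8000}
  F(ω) = 2πi·ΣRes = - \frac{\sqrt{2} i \pi \left(i \left(1 - i\right) e^{10 \sqrt{2} \omega \left(1 - i\right)} - \left(1 - i\right) e^{10 \sqrt{2} \omega \left(1 + i\right)}\right)}{4000} = \frac{\pi e^{10 \sqrt{2} \omega} \cos{\left(10 \sqrt{2} \omega + \frac{\pi}{4} \right)}}{1000}

Both cases combine into a single formula in |ω|:

F(ω) = \frac{\pi e^{- 10 \sqrt{2} \left|{\omega}\right|} \sin{\left(10 \sqrt{2} \left|{\omega}\right| + \frac{\pi}{4} \right)}}{1000}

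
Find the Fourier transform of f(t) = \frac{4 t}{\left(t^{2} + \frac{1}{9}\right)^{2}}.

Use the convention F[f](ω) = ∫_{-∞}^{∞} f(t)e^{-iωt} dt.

F(ω) = - 6 i \pi \omega e^{- \frac{\left|{\omega}\right|}{3}}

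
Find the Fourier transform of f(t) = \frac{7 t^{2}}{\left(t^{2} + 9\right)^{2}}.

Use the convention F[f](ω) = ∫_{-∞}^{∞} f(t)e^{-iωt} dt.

F(ω) = \frac{7 \pi \left(1 - 3 \left|{\omega}\right|\right) e^{- 3 \left|{\omega}\right|}}{6}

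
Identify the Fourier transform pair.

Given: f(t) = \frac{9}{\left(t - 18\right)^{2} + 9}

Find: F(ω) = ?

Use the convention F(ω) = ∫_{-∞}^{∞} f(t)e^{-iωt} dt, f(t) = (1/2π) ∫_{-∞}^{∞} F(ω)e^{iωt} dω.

F(ω) = 3 \pi e^{- 18 i \omega - 3 \left|{\omega}\right|}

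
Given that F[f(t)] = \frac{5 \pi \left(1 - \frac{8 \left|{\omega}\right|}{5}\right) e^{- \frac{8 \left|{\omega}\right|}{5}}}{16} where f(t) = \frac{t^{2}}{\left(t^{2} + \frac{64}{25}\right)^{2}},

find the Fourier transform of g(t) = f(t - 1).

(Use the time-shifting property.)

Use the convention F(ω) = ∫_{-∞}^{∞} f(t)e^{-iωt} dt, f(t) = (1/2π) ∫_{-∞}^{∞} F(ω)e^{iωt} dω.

F[g](ω) = \frac{\pi \left(5 - 8 \left|{\omega}\right|\right) e^{- i \omega - \frac{8 \left|{\omega}\right|}{5}}}{16}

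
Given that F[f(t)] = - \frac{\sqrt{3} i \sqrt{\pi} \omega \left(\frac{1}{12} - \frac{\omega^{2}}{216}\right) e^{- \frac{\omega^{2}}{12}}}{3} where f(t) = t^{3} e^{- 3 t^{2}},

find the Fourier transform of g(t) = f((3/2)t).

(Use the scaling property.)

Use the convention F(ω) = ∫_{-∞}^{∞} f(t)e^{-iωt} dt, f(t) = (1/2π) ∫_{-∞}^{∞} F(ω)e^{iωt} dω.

F[g](ω) = \frac{\sqrt{3} i \sqrt{\pi} \omega \left(2 \omega^{2} - 81\right) e^{- \frac{\omega^{2}}{27}}}{6561}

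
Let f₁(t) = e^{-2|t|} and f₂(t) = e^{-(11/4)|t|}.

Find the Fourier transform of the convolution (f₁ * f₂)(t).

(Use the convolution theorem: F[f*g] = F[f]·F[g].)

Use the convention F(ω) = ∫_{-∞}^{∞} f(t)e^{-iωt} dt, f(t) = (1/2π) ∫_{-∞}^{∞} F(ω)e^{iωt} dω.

F[f₁*f₂](ω) = \frac{352}{\left(\omega^{2} + 4\right) \left(16 \omega^{2} + 121\right)}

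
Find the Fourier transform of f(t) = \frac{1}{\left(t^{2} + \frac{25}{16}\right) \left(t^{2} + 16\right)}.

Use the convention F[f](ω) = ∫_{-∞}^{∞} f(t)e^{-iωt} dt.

F(ω) = - \frac{4 \pi e^{- 4 \left|{\omega}\right|}}{231} + \frac{64 \pi e^{- \frac{5 \left|{\omega}\right|}{4}}}{1155}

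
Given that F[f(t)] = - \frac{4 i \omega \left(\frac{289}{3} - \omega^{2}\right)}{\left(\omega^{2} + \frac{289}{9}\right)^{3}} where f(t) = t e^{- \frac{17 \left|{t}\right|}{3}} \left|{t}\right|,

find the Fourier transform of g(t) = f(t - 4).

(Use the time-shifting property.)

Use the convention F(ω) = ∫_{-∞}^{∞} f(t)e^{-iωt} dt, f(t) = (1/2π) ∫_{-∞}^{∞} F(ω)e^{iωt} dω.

F[g](ω) = \frac{972 i \omega \left(3 \omega^{2} - 289\right) e^{- 4 i \omega}}{\left(9 \omega^{2} + 289\right)^{3}}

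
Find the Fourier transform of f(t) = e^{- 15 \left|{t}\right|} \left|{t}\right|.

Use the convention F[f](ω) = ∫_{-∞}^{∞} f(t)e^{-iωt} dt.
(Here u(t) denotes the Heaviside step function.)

F(ω) = \frac{2 \left(225 - \omega^{2}\right)}{\left(\omega^{2} + 225\right)^{2}}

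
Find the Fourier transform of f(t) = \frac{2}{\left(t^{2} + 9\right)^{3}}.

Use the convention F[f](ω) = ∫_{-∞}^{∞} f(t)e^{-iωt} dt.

F(ω) = \frac{\pi \left(3 \omega^{2} + 3 \left|{\omega}\right| + 1\right) e^{- 3 \left|{\omega}\right|}}{324}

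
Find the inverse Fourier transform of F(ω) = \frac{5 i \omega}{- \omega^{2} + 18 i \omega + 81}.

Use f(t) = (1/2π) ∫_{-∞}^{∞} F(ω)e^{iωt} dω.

f(t) = 5 \left(1 - 9 t\right) e^{- 9 t} u\left(t\right)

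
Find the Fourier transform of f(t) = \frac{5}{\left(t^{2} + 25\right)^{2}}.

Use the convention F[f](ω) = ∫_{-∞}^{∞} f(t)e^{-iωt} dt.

F(ω) = \frac{\pi \left(5 \left|{\omega}\right| + 1\right) e^{- 5 \left|{\omega}\right|}}{50}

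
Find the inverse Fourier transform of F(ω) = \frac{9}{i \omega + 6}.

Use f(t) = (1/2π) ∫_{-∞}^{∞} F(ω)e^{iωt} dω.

f(t) = 9 e^{- 6 t} u\left(t\right)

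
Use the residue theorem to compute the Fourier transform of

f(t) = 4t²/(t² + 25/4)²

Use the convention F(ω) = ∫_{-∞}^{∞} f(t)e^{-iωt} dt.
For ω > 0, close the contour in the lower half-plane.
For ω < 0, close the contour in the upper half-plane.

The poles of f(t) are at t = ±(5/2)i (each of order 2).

Let g(z) = f(z)e^{-iωz}; for large |z| the factor e^{-iωz} decays in the lower half-plane when ω > 0 and in the upper half-plane when ω < 0.

Case ω > 0 (lower half-plane, clockwise contour ⇒ F(ω) = -2πi·ΣRes):
  Res_{z = - \frac{5 i}{2}} g(z) = i \left(\frac{2}{5} - \omega\right) e^{- \frac{5 \omega}{2}} (pole of order 2)
  F(ω) = -2πi·ΣRes = \frac{2 \pi \left(2 - 5 \omega\right) e^{- \frac{5 \omega}{2}}}{5}

Case ω < 0 (upper half-plane, counterclockwise contour ⇒ F(ω) = +2πi·ΣRes):
  Res_{z = \frac{5 i}{2}} g(z) = i \left(- \omega - \frac{2}{5}\right) e^{\frac{5 \omega}{2}} (pole of order 2)
  F(ω) = 2πi·ΣRes = \frac{2 \pi \left(5 \omega + 2\right) e^{\frac{5 \omega}{2}}}{5}

Both cases combine into a single formula in |ω|:

F(ω) = \frac{2 \pi \left(2 - 5 \left|{\omega}\right|\right) e^{- \frac{5 \left|{\omega}\right|}{2}}}{5}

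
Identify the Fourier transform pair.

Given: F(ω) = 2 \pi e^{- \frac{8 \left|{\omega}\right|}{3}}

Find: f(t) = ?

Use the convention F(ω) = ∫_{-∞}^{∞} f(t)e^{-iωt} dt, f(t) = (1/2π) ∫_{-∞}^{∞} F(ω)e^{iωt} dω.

f(t) = \frac{16}{3 \left(t^{2} + \frac{64}{9}\right)}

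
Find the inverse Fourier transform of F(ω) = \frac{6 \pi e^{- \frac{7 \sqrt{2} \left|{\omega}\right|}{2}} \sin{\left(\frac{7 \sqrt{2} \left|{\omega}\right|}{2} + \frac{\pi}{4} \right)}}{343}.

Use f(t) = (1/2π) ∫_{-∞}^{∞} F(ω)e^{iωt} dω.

f(t) = \frac{6}{t^{4} + 2401}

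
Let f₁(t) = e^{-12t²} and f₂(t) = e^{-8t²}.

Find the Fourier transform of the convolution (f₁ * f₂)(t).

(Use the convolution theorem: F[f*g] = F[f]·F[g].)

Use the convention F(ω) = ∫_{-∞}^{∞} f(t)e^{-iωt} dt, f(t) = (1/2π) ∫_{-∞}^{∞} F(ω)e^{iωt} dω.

F[f₁*f₂](ω) = \frac{\sqrt{6} \pi e^{- \frac{5 \omega^{2}}{96}}}{24}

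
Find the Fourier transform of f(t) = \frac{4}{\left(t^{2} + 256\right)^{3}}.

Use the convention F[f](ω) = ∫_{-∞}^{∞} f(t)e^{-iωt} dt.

F(ω) = \frac{\pi \left(256 \omega^{2} + 48 \left|{\omega}\right| + 3\right) e^{- 16 \left|{\omega}\right|}}{2097152}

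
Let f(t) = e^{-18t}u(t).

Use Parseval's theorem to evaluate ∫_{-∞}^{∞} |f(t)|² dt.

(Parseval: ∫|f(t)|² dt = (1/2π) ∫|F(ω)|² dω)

∫|f(t)|² dt = \frac{1}{36}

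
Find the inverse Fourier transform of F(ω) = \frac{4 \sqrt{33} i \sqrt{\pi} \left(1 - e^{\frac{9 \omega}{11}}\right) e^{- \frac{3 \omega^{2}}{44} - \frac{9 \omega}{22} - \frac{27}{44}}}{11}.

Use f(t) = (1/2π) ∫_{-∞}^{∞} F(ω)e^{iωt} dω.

f(t) = 8 e^{- \frac{11 t^{2}}{3}} \sin{\left(3 t \right)}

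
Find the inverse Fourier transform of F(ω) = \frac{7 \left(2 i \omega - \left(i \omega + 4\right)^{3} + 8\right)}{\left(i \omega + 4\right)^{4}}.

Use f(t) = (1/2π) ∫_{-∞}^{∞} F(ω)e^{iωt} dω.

f(t) = 7 \left(t^{2} - 1\right) e^{- 4 t} u\left(t\right)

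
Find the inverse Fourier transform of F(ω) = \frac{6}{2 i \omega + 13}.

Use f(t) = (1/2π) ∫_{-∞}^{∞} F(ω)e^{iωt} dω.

f(t) = 3 e^{- \frac{13 t}{2}} u\left(t\right)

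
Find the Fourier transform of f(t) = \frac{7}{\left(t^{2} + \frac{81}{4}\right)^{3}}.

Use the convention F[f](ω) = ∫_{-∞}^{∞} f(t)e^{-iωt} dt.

F(ω) = \frac{7 \pi \left(27 \omega^{2} + 18 \left|{\omega}\right| + 4\right) e^{- \frac{9 \left|{\omega}\right|}{2}}}{19683}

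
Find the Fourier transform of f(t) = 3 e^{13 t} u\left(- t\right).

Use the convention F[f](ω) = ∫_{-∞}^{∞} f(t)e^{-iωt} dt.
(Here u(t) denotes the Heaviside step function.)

F(ω) = - \frac{3}{i \omega - 13}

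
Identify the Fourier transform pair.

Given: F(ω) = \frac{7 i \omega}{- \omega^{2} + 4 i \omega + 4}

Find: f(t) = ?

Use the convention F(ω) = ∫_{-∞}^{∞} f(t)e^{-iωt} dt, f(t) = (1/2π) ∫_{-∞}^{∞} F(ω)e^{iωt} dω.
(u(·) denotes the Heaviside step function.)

f(t) = 7 \left(1 - 2 t\right) e^{- 2 t} u\left(t\right)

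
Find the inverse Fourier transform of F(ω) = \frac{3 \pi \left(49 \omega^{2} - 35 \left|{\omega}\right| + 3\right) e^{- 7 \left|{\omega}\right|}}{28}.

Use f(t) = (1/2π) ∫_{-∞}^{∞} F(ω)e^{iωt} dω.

f(t) = \frac{6 t^{4}}{\left(t^{2} + 49\right)^{3}}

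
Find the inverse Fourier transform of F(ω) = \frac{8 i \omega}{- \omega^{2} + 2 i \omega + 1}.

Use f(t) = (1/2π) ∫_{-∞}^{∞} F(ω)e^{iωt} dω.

f(t) = 8 \left(1 - t\right) e^{- t} u\left(t\right)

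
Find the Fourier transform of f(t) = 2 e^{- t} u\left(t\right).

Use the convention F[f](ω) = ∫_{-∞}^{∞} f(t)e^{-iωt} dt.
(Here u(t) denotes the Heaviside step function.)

F(ω) = \frac{2}{i \omega + 1}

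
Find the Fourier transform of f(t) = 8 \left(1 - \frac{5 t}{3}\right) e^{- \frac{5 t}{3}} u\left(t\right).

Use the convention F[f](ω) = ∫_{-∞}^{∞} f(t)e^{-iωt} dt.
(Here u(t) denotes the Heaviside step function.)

F(ω) = \frac{72 i \omega}{- 9 \omega^{2} + 30 i \omega + 25}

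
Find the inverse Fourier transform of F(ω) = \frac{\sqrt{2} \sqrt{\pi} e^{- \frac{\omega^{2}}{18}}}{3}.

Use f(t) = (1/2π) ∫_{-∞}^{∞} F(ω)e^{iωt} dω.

f(t) = e^{- \frac{9 t^{2}}{2}}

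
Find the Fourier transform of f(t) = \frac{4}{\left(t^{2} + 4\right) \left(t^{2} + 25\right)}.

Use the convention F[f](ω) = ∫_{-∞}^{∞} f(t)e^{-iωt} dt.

F(ω) = \frac{2 \pi \left(5 e^{3 \left|{\omega}\right|} - 2\right) e^{- 5 \left|{\omega}\right|}}{105}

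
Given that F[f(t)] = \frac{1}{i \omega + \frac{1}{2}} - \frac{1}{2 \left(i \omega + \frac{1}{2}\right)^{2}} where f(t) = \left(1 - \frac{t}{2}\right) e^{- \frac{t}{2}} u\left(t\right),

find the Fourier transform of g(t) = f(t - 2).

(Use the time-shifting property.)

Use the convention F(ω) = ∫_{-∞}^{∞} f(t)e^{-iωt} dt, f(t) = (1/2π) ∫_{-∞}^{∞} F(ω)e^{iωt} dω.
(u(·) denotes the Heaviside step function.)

F[g](ω) = \frac{4 i \omega e^{- 2 i \omega}}{- 4 \omega^{2} + 4 i \omega + 1}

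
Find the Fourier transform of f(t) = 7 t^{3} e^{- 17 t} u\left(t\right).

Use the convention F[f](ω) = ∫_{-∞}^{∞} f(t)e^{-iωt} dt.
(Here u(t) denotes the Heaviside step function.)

F(ω) = \frac{42}{\left(i \omega + 17\right)^{4}}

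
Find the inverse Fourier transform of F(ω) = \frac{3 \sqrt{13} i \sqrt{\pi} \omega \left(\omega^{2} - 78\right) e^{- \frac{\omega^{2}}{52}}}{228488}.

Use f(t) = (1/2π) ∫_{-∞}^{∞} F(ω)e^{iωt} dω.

f(t) = 3 t^{3} e^{- 13 t^{2}}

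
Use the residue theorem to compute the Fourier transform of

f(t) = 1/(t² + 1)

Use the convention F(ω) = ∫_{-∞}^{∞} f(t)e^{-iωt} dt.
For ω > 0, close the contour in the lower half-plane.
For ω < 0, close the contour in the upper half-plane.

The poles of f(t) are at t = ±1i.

Let g(z) = f(z)e^{-iωz}; for large |z| the factor e^{-iωz} decays in the lower half-plane when ω > 0 and in the upper half-plane when ω < 0.

Case ω > 0 (lower half-plane, clockwise contour ⇒ F(ω) = -2πi·ΣRes):
  Res_{z = - i} g(z) = \frac{i e^{- \omega}}{2}
  F(ω) = -2πi·ΣRes = \pi e^{- \omega}

Case ω < 0 (upper half-plane, counterclockwise contour ⇒ F(ω) = +2πi·ΣRes):
  Res_{z = i} g(z) = - \frac{i e^{\omega}}{2}
  F(ω) = 2πi·ΣRes = \pi e^{\omega}

Both cases combine into a single formula in |ω|:

F(ω) = \pi e^{- \left|{\omega}\right|}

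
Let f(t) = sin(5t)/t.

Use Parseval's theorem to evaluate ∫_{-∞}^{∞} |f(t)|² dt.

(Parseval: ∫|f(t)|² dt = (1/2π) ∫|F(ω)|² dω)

∫|f(t)|² dt = 5 \pi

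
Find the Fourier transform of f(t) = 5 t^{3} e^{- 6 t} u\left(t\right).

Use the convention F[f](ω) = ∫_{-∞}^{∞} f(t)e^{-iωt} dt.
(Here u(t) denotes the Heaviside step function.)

F(ω) = \frac{30}{\left(i \omega + 6\right)^{4}}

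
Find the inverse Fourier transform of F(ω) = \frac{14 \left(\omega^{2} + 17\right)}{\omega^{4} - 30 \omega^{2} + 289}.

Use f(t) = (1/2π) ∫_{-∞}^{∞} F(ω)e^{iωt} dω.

f(t) = 7 e^{- \left|{t}\right|} \cos{\left(4 \left|{t}\right| \right)}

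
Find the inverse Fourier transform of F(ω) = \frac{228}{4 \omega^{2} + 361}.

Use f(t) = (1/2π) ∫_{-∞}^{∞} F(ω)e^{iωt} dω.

f(t) = 3 e^{- \frac{19 \left|{t}\right|}{2}}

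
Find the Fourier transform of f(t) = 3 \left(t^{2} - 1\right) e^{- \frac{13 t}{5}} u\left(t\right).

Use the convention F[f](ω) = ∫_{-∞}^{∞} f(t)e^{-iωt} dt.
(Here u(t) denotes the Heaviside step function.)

F(ω) = \frac{15 \left(250 i \omega - \left(5 i \omega + 13\right)^{3} + 650\right)}{\left(5 i \omega + 13\right)^{4}}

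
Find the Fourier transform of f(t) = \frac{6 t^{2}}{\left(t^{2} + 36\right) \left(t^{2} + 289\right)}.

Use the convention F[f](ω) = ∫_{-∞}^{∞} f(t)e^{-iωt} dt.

F(ω) = \frac{6 \pi \left(17 - 6 e^{11 \left|{\omega}\right|}\right) e^{- 17 \left|{\omega}\right|}}{253}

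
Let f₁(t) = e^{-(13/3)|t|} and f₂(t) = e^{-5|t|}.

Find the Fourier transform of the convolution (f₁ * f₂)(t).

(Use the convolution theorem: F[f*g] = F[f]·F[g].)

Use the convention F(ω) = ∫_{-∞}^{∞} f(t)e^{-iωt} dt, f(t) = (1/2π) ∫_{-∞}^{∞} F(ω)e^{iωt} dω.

F[f₁*f₂](ω) = \frac{780}{\left(\omega^{2} + 25\right) \left(9 \omega^{2} + 169\right)}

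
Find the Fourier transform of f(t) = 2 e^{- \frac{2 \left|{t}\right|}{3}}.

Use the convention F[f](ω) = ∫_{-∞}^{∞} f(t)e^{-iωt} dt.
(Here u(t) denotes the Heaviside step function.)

F(ω) = \frac{24}{9 \omega^{2} + 4}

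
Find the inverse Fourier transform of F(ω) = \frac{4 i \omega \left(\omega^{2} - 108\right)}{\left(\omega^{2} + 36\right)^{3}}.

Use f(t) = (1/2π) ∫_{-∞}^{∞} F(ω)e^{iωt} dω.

f(t) = t e^{- 6 \left|{t}\right|} \left|{t}\right|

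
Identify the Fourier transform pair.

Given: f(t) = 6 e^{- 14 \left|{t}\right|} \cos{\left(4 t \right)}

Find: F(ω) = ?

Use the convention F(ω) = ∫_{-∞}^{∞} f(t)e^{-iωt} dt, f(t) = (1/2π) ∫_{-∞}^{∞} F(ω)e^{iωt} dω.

F(ω) = \frac{168 \left(\omega^{2} + 212\right)}{\omega^{4} + 360 \omega^{2} + 44944}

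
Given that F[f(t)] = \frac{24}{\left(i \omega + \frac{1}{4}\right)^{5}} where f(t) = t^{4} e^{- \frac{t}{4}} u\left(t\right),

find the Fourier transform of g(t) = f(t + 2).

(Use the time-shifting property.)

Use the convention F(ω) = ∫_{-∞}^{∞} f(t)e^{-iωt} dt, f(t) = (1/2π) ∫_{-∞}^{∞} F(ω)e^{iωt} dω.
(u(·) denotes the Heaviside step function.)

F[g](ω) = \frac{24576 e^{2 i \omega}}{\left(4 i \omega + 1\right)^{5}}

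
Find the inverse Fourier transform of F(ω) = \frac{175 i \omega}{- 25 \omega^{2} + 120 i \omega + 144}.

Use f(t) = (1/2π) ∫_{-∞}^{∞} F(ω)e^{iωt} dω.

f(t) = 7 \left(1 - \frac{12 t}{5}\right) e^{- \frac{12 t}{5}} u\left(t\right)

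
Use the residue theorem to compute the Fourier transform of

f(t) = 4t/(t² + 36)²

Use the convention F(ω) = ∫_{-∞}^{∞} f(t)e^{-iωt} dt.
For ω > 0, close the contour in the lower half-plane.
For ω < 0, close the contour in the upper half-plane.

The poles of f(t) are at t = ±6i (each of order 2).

Let g(z) = f(z)e^{-iωz}; for large |z| the factor e^{-iωz} decays in the lower half-plane when ω > 0 and in the upper half-plane when ω < 0.

Case ω > 0 (lower half-plane, clockwise contour ⇒ F(ω) = -2πi·ΣRes):
  Res_{z = - 6 i} g(z) = \frac{\omega e^{- 6 \omega}}{6} (pole of order 2)
  F(ω) = -2πi·ΣRes = - \frac{i \pi \omega e^{- 6 \omega}}{3}

Case ω < 0 (upper half-plane, counterclockwise contour ⇒ F(ω) = +2πi·ΣRes):
  Res_{z = 6 i} g(z) = - \frac{\omega e^{6 \omega}}{6} (pole of order 2)
  F(ω) = 2πi·ΣRes = - \frac{i \pi \omega e^{6 \omega}}{3}

Both cases combine into a single formula in |ω|:

F(ω) = - \frac{i \pi \omega e^{- 6 \left|{\omega}\right|}}{3}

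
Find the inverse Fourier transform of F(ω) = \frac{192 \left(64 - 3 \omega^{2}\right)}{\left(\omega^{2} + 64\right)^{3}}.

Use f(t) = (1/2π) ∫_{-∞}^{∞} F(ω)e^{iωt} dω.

f(t) = 6 t^{2} e^{- 8 \left|{t}\right|}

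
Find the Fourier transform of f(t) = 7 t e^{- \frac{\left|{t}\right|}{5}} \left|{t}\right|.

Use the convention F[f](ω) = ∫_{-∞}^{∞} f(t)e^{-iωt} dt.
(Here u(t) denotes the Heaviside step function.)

F(ω) = \frac{17500 i \omega \left(25 \omega^{2} - 3\right)}{\left(25 \omega^{2} + 1\right)^{3}}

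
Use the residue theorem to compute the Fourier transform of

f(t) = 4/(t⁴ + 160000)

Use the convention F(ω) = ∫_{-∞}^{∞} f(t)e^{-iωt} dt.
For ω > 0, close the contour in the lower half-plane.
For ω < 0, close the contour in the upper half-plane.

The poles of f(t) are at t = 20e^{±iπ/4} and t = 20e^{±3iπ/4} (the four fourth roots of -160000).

Let g(z) = f(z)e^{-iωz}; for large |z| the factor e^{-iωz} decays in the lower half-plane when ω > 0 and in the upper half-plane when ω < 0.

Case ω > 0 (lower half-plane, clockwise contour ⇒ F(ω) = -2πi·ΣRes):
  Res_{z = - 10 \sqrt{2} - 10 \sqrt{2} i} g(z) = \frac{\sqrt{2} i \left(1 - i\right) e^{10 \sqrt{2} \omega \left(-1 + i\right)}}{16000}
  Res_{z = 10 \sqrt{2} - 10 \sqrt{2} i} g(z) = \frac{\sqrt{2} i \left(1 + i\right) e^{- 10 \sqrt{2} \omega \left(1 + i\right)}}{16000}
  F(ω) = -2πi·ΣRes = \frac{\sqrt{2} \pi \left(1 - i\right) \left(e^{20 \sqrt{2} i \omega} + i\right) e^{- 10 \sqrt{2} \omega \left(1 + i\right)}}{8000} = \frac{\pi e^{- 10 \sqrt{2} \omega} \sin{\left(10 \sqrt{2} \omega + \frac{\pi}{4} \right)}}{2000}

Case ω < 0 (upper half-plane, counterclockwise contour ⇒ F(ω) = +2πi·ΣRes):
  Res_{z = 10 \sqrt{2} + 10 \sqrt{2} i} g(z) = \frac{\sqrt{2} i \left(-1 + i\right) e^{10 \sqrt{2} \omega \left(1 - i\right)}}{16000}
  Res_{z = - 10 \sqrt{2} + 10 \sqrt{2} i} g(z) = \frac{\sqrt{2} \left(1 - i\right) e^{10 \sqrt{2} \omega \left(1 + i\right)}}{16000}
  F(ω) = 2πi·ΣRes = - \frac{\sqrt{2} i \pi \left(i \left(1 - i\right) e^{10 \sqrt{2} \omega \left(1 - i\right)} - \left(1 - i\right) e^{10 \sqrt{2} \omega \left(1 + i\right)}\right)}{8000} = \frac{\pi e^{10 \sqrt{2} \omega} \cos{\left(10 \sqrt{2} \omega + \frac{\pi}{4} \right)}}{2000}

Both cases combine into a single formula in |ω|:

F(ω) = \frac{\pi e^{- 10 \sqrt{2} \left|{\omega}\right|} \sin{\left(10 \sqrt{2} \left|{\omega}\right| + \frac{\pi}{4} \right)}}{2000}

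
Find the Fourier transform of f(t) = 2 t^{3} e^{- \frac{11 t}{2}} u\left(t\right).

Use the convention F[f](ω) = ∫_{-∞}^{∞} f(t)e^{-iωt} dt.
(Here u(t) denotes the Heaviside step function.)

F(ω) = \frac{192}{\left(2 i \omega + 11\right)^{4}}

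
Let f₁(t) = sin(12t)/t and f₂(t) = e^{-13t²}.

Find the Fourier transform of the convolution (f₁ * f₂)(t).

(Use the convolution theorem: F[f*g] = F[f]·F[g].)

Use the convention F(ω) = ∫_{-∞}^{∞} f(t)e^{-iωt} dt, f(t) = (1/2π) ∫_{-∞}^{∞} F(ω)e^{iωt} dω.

F[f₁*f₂](ω) = \begin{cases} \frac{\sqrt{13} \pi^{\frac{3}{2}} e^{- \frac{\omega^{2}}{52}}}{13} & \text{for}\: \omega > -12 \wedge \omega < 12 \\0 & \text{otherwise} \end{cases}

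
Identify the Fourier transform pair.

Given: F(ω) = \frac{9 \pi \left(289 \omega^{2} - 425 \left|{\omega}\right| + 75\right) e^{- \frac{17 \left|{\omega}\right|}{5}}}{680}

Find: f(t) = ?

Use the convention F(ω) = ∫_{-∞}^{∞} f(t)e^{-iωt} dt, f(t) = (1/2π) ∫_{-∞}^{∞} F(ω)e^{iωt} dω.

f(t) = \frac{9 t^{4}}{\left(t^{2} + \frac{289}{25}\right)^{3}}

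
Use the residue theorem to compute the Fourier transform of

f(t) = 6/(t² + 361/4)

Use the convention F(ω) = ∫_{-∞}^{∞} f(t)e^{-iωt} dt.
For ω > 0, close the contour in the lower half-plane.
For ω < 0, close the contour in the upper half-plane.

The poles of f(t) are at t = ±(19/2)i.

Let g(z) = f(z)e^{-iωz}; for large |z| the factor e^{-iωz} decays in the lower half-plane when ω > 0 and in the upper half-plane when ω < 0.

Case ω > 0 (lower half-plane, clockwise contour ⇒ F(ω) = -2πi·ΣRes):
  Res_{z = - \frac{19 i}{2}} g(z) = \frac{6 i e^{- \frac{19 \omega}{2}}}{19}
  F(ω) = -2πi·ΣRes = \frac{12 \pi e^{- \frac{19 \omega}{2}}}{19}

Case ω < 0 (upper half-plane, counterclockwise contour ⇒ F(ω) = +2πi·ΣRes):
  Res_{z = \frac{19 i}{2}} g(z) = - \frac{6 i e^{\frac{19 \omega}{2}}}{19}
  F(ω) = 2πi·ΣRes = \frac{12 \pi e^{\frac{19 \omega}{2}}}{19}

Both cases combine into a single formula in |ω|:

F(ω) = \frac{12 \pi e^{- \frac{19 \left|{\omega}\right|}{2}}}{19}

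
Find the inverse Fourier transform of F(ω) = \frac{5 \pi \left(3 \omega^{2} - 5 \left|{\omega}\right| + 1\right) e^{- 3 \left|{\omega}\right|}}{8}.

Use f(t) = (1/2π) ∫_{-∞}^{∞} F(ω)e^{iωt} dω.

f(t) = \frac{5 t^{4}}{\left(t^{2} + 9\right)^{3}}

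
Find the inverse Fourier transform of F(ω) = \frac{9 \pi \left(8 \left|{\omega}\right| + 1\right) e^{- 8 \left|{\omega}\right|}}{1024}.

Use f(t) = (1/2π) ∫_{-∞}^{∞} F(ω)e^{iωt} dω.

f(t) = \frac{9}{\left(t^{2} + 64\right)^{2}}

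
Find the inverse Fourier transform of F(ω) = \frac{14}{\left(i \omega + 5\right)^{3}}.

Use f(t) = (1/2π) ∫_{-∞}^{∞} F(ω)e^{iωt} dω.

f(t) = 7 t^{2} e^{- 5 t} u\left(t\right)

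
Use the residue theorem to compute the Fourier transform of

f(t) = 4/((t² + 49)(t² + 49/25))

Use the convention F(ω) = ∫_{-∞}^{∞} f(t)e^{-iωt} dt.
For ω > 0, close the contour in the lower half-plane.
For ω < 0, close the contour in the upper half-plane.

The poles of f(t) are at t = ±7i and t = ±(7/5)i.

Let g(z) = f(z)e^{-iωz}; for large |z| the factor e^{-iωz} decays in the lower half-plane when ω > 0 and in the upper half-plane when ω < 0.

Case ω > 0 (lower half-plane, clockwise contour ⇒ F(ω) = -2πi·ΣRes):
  Res_{z = - 7 i} g(z) = - \frac{25 i e^{- 7 \omega}}{4116}
  Res_{z = - \frac{7 i}{5}} g(z) = \frac{125 i e^{- \frac{7 \omega}{5}}}{4116}
  F(ω) = -2πi·ΣRes = - \frac{25 \pi e^{- 7 \omega}}{2058} + \frac{125 \pi e^{- \frac{7 \omega}{5}}}{2058}

Case ω < 0 (upper half-plane, counterclockwise contour ⇒ F(ω) = +2πi·ΣRes):
  Res_{z = 7 i} g(z) = \frac{25 i e^{7 \omega}}{4116}
  Res_{z = \frac{7 i}{5}} g(z) = - \frac{125 i e^{\frac{7 \omega}{5}}}{4116}
  F(ω) = 2πi·ΣRes = \frac{25 \pi \left(5 e^{\frac{7 \omega}{5}} - e^{7 \omega}\right)}{2058}

Both cases combine into a single formula in |ω|:

F(ω) = - \frac{25 \pi e^{- 7 \left|{\omega}\right|}}{2058} + \frac{125 \pi e^{- \frac{7 \left|{\omega}\right|}{5}}}{2058}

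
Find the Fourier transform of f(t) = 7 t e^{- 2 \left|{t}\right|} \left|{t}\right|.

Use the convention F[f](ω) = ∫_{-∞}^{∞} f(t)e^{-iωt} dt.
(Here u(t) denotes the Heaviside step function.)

F(ω) = \frac{28 i \omega \left(\omega^{2} - 12\right)}{\left(\omega^{2} + 4\right)^{3}}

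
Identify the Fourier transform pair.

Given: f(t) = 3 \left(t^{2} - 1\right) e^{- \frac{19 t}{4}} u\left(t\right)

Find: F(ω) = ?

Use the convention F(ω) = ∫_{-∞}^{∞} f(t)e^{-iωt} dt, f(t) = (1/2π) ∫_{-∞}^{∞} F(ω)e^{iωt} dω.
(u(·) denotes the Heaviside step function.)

F(ω) = \frac{12 \left(128 i \omega - \left(4 i \omega + 19\right)^{3} + 608\right)}{\left(4 i \omega + 19\right)^{4}}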